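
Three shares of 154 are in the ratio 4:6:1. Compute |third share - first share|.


Total parts = 4 + 6 + 1 = 11
Value per part = 154 / 11 = 14
Shares: 4*14=56, 6*14=84, 1*14=14
Third share = 14, first share = 56
Difference = |14 - 56| = 42

42


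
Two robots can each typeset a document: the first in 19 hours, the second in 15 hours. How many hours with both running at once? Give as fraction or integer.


Rate of A = 1/19 job per hour
Rate of B = 1/15 job per hour
Combined rate = 1/19 + 1/15
Find common denominator: (15 + 19)/(19*15) = 34/285
Combined rate = 34/285 job per hour
Time together = 1 / (34/285) = 285/34 hours

285/34


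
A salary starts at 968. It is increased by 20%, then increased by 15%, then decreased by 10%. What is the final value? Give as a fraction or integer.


Start: 968
Step 1: increase by 20% => multiply by 120/100
  968 * 120/100 = 5808/5
Step 2: increase by 15% => multiply by 115/100
  5808/5 * 115/100 = 33396/25
Step 3: decrease by 10% => multiply by 90/100
  33396/25 * 90/100 = 150282/125
Final value = 150282/125

150282/125


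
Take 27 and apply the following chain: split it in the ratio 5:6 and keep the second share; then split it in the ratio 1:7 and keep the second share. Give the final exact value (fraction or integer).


Start with 27.
Step 1: Split 5:6, second share = 27 * 6/11 = 162/11
Step 2: Split 1:7, second share = 162/11 * 7/8 = 567/44
Final result = 567/44

567/44


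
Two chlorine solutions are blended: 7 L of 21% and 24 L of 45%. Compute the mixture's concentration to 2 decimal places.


Solute in mixture 1 = 21% of 7 L = 7*21/100 = 147/100 L
Solute in mixture 2 = 45% of 24 L = 24*45/100 = 54/5 L
Total solute = 147/100 + 54/5 = 1227/100 L
Total volume = 7 + 24 = 31 L
Final concentration = 1227/100/31 * 100 = 39.58%

39.58


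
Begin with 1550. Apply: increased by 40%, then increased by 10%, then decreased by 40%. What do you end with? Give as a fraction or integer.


Start: 1550
Step 1: increase by 40% => multiply by 140/100
  1550 * 140/100 = 2170
Step 2: increase by 10% => multiply by 110/100
  2170 * 110/100 = 2387
Step 3: decrease by 40% => multiply by 60/100
  2387 * 60/100 = 7161/5
Final value = 7161/5

7161/5


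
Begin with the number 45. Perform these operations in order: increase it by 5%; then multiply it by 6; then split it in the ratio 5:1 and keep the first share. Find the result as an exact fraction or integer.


Start with 45.
Step 1: Increase by 5%: 45 * 105/100 = 189/4
Step 2: Multiply by 6: 189/4 * 6 = 567/2
Step 3: Split 5:1, first share = 567/2 * 5/6 = 945/4
Final result = 945/4

945/4


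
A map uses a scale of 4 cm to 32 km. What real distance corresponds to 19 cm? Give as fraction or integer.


Map scale: 4 cm = 32 km
Measured distance on map = 19 cm
Set up proportion: 19 * 32 / 4
= 608 / 4
= 152 km

152


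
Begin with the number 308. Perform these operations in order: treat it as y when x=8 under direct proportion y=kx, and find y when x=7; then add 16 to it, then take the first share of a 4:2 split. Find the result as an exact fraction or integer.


Start with 308.
Step 1: Direct prop: k = (308)/8; new y = k*7 = 308*7/8 = 539/2
Step 2: Add 16: 539/2+16=571/2; split 4:2 first = 571/2*4/6 = 571/3
Final result = 571/3

571/3


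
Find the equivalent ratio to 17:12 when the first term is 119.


Original ratio: 17:12
First term target: 119
Scale factor = 119 / 17 = 7
Multiply second term: 12 * 7 = 84
Equivalent ratio = 119:84

119:84


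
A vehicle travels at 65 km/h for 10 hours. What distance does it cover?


Using distance = speed * time
Speed = 65 km/h
Time = 10 hours
Distance = 65 * 10
= 650 km

650


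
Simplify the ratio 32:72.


Find GCD(32, 72)
GCD = 8
Divide both by 8: 32/8 = 4, 72/8 = 9
Simplified ratio = 4:9

4:9


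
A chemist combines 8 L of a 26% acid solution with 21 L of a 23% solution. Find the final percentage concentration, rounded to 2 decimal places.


Solute in mixture 1 = 26% of 8 L = 8*26/100 = 52/25 L
Solute in mixture 2 = 23% of 21 L = 21*23/100 = 483/100 L
Total solute = 52/25 + 483/100 = 691/100 L
Total volume = 8 + 21 = 29 L
Final concentration = 691/100/29 * 100 = 23.83%

23.83


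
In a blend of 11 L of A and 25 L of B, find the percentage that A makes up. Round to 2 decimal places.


Volume of A = 11 L
Volume of B = 25 L
Total volume = 11 + 25 = 36 L
Percentage of A = (11/36) * 100
= 30.56%

30.56


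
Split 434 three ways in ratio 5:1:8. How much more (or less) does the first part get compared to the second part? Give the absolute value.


Total parts = 5 + 1 + 8 = 14
Value per part = 434 / 14 = 31
Shares: 5*31=155, 1*31=31, 8*31=248
First share = 155, second share = 31
Difference = |155 - 31| = 124

124


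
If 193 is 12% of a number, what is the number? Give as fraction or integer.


Given: 193 is 12% of the whole
Set up: 193 = 12/100 * whole
whole = 193 * 100 / 12
whole = 19300 / 12
whole = 4825/3

4825/3


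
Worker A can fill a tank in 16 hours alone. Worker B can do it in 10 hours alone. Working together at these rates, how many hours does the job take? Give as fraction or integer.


Rate of A = 1/16 job per hour
Rate of B = 1/10 job per hour
Combined rate = 1/16 + 1/10
Find common denominator: (10 + 16)/(16*10) = 26/160
Combined rate = 13/80 job per hour
Time together = 1 / (13/80) = 80/13 hours

80/13


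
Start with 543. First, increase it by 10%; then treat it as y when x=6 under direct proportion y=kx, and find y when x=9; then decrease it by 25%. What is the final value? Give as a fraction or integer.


Start with 543.
Step 1: Increase by 10%: 543 * 110/100 = 5973/10
Step 2: Direct prop: k = (5973/10)/6; new y = k*9 = 5973/10*9/6 = 17919/20
Step 3: Decrease by 25%: 17919/20 * 75/100 = 53757/80
Final result = 53757/80

53757/80


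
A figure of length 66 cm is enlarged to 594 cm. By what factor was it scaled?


Original length = 66 cm
Scaled length = 594 cm
Scale factor = 594 / 66
= 9

9


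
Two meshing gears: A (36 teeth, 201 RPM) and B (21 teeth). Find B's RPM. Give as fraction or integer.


Gear ratio: teeth_A * RPM_A = teeth_B * RPM_B
36 * 201 = 21 * RPM_B
7236 = 21 * RPM_B
RPM_B = 7236 / 21
RPM_B = 2412/7

2412/7


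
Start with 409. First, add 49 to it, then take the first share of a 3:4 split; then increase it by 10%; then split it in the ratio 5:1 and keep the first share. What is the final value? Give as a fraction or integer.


Start with 409.
Step 1: Add 49: 409+49=458; split 3:4 first = 458*3/7 = 1374/7
Step 2: Increase by 10%: 1374/7 * 110/100 = 7557/35
Step 3: Split 5:1, first share = 7557/35 * 5/6 = 2519/14
Final result = 2519/14

2519/14


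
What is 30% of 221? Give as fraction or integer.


Compute 30% of 221
Convert percentage: 30% = 30/100
Multiply: 221 * 30/100
= 6630/100
= 663/10

663/10


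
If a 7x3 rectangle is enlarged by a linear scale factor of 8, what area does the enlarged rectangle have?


Original dimensions: 7 x 3
Enlargement factor = 8
New width = 7 * 8 = 56
New height = 3 * 8 = 24
New area = 56 * 24 = 1344

1344


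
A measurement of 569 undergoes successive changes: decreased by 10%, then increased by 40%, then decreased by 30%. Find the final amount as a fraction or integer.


Start: 569
Step 1: decrease by 10% => multiply by 90/100
  569 * 90/100 = 5121/10
Step 2: increase by 40% => multiply by 140/100
  5121/10 * 140/100 = 35847/50
Step 3: decrease by 30% => multiply by 70/100
  35847/50 * 70/100 = 250929/500
Final value = 250929/500

250929/500


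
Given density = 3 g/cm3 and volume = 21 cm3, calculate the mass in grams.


Using mass = density * volume
Density = 3 g/cm3
Volume = 21 cm3
Mass = 3 * 21
= 63 g

63


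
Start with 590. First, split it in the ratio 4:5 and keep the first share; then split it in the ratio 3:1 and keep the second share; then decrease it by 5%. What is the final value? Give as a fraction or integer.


Start with 590.
Step 1: Split 4:5, first share = 590 * 4/9 = 2360/9
Step 2: Split 3:1, second share = 2360/9 * 1/4 = 590/9
Step 3: Decrease by 5%: 590/9 * 95/100 = 1121/18
Final result = 1121/18

1121/18


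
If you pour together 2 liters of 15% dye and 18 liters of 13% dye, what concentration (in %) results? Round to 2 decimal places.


Solute in mixture 1 = 15% of 2 L = 2*15/100 = 3/10 L
Solute in mixture 2 = 13% of 18 L = 18*13/100 = 117/50 L
Total solute = 3/10 + 117/50 = 66/25 L
Total volume = 2 + 18 = 20 L
Final concentration = 66/25/20 * 100 = 13.20%

13.20


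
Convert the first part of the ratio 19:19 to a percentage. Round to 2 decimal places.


Total parts = 19 + 19 = 38
First part fraction = 19/38
Percentage = (19/38) * 100
= 0.5 * 100
= 50.00%

50.00


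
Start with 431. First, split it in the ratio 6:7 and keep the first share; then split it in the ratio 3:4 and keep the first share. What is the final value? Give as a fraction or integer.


Start with 431.
Step 1: Split 6:7, first share = 431 * 6/13 = 2586/13
Step 2: Split 3:4, first share = 2586/13 * 3/7 = 7758/91
Final result = 7758/91

7758/91


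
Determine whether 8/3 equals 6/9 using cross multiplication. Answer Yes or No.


Cross multiply to check 8/3 = 6/9
Left cross product: 8 * 9 = 72
Right cross product: 3 * 6 = 18
72 != 18
Not equal, so proportions differ => No

No


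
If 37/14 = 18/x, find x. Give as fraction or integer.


Setting up: 37/14 = 18/x
Cross multiply: 37 * x = 14 * 18
37x = 252
x = 252/37
x = 252/37

252/37


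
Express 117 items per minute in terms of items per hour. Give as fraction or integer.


Converting from per minute to per hour
Rate = 117 items per minute
Multiply by 60: 117 * 60
= 7020 items per hour

7020


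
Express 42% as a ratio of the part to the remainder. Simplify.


Part = 42%, Remainder = 58%
Ratio = 42:58
GCD(42, 58) = 2
Simplify: 21:29 = 21:29

21:29


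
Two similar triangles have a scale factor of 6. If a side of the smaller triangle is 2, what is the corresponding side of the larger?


Similar triangles have proportional sides
Scale factor = 6
Smaller side = 2
Corresponding larger side = 2 * 6
= 12

12


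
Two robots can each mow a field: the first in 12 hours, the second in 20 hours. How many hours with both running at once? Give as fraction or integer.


Rate of A = 1/12 job per hour
Rate of B = 1/20 job per hour
Combined rate = 1/12 + 1/20
Find common denominator: (20 + 12)/(12*20) = 32/240
Combined rate = 2/15 job per hour
Time together = 1 / (2/15) = 15/2 hours

15/2


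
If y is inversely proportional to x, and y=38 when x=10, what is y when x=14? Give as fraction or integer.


Inverse proportion: y = k/x
Find k: k = 10 * 38 = 380
Compute y at x=14: y = 380/14
y = 190/7

190/7


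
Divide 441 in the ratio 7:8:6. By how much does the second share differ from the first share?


Total parts = 7 + 8 + 6 = 21
Value per part = 441 / 21 = 21
Shares: 7*21=147, 8*21=168, 6*21=126
Second share = 168, first share = 147
Difference = |168 - 147| = 21

21


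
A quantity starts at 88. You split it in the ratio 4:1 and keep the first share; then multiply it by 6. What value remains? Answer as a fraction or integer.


Start with 88.
Step 1: Split 4:1, first share = 88 * 4/5 = 352/5
Step 2: Multiply by 6: 352/5 * 6 = 2112/5
Final result = 2112/5

2112/5


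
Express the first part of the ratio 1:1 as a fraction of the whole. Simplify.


Total parts = 1 + 1 = 2
First part fraction = 1/2
Simplify: 1/2 = 1/2

1/2


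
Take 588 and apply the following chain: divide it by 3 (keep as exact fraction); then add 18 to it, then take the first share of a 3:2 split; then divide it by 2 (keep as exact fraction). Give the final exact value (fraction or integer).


Start with 588.
Step 1: Divide by 3: 588 / 3 = 196
Step 2: Add 18: 196+18=214; split 3:2 first = 214*3/5 = 642/5
Step 3: Divide by 2: 642/5 / 2 = 321/5
Final result = 321/5

321/5


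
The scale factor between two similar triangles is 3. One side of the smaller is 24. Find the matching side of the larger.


Similar triangles have proportional sides
Scale factor = 3
Smaller side = 24
Corresponding larger side = 24 * 3
= 72

72


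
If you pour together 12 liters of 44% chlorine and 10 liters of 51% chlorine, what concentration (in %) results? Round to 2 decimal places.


Solute in mixture 1 = 44% of 12 L = 12*44/100 = 132/25 L
Solute in mixture 2 = 51% of 10 L = 10*51/100 = 51/10 L
Total solute = 132/25 + 51/10 = 519/50 L
Total volume = 12 + 10 = 22 L
Final concentration = 519/50/22 * 100 = 47.18%

47.18


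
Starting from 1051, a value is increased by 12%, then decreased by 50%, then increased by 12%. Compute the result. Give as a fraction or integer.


Start: 1051
Step 1: increase by 12% => multiply by 112/100
  1051 * 112/100 = 29428/25
Step 2: decrease by 50% => multiply by 50/100
  29428/25 * 50/100 = 14714/25
Step 3: increase by 12% => multiply by 112/100
  14714/25 * 112/100 = 411992/625
Final value = 411992/625

411992/625


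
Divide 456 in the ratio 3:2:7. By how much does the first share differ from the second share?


Total parts = 3 + 2 + 7 = 12
Value per part = 456 / 12 = 38
Shares: 3*38=114, 2*38=76, 7*38=266
First share = 114, second share = 76
Difference = |114 - 76| = 38

38


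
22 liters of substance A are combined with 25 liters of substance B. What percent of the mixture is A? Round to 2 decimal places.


Volume of A = 22 L
Volume of B = 25 L
Total volume = 22 + 25 = 47 L
Percentage of A = (22/47) * 100
= 46.81%

46.81


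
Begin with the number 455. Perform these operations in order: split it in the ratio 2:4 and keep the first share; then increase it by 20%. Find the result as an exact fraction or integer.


Start with 455.
Step 1: Split 2:4, first share = 455 * 2/6 = 455/3
Step 2: Increase by 20%: 455/3 * 120/100 = 182
Final result = 182

182


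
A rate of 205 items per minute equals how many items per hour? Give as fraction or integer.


Converting from per minute to per hour
Rate = 205 items per minute
Multiply by 60: 205 * 60
= 12300 items per hour

12300


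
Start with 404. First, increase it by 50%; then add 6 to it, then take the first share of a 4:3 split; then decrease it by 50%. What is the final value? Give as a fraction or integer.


Start with 404.
Step 1: Increase by 50%: 404 * 150/100 = 606
Step 2: Add 6: 606+6=612; split 4:3 first = 612*4/7 = 2448/7
Step 3: Decrease by 50%: 2448/7 * 50/100 = 1224/7
Final result = 1224/7

1224/7


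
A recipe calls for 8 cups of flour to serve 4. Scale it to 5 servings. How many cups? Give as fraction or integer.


Original: 8 cups for 4 servings
Target servings = 5
Scaling factor = 5/4
New amount = 8 * 5/4
= 40/4
= 10 cups

10


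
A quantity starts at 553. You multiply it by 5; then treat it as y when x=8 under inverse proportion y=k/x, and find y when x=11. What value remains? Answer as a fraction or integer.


Start with 553.
Step 1: Multiply by 5: 553 * 5 = 2765
Step 2: Inverse prop: k = (2765)*8; new y = k/11 = 2765*8/11 = 22120/11
Final result = 22120/11

22120/11


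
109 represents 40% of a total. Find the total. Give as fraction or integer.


Given: 109 is 40% of the whole
Set up: 109 = 40/100 * whole
whole = 109 * 100 / 40
whole = 10900 / 40
whole = 545/2

545/2


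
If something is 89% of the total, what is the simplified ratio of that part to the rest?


Part = 89%, Remainder = 11%
Ratio = 89:11
GCD(89, 11) = 1
Simplify: 89:11 = 89:11

89:11


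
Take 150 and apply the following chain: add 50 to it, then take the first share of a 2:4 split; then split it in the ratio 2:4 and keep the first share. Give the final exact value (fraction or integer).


Start with 150.
Step 1: Add 50: 150+50=200; split 2:4 first = 200*2/6 = 200/3
Step 2: Split 2:4, first share = 200/3 * 2/6 = 200/9
Final result = 200/9

200/9


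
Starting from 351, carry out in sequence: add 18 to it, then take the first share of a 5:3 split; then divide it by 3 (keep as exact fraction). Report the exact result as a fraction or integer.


Start with 351.
Step 1: Add 18: 351+18=369; split 5:3 first = 369*5/8 = 1845/8
Step 2: Divide by 3: 1845/8 / 3 = 615/8
Final result = 615/8

615/8


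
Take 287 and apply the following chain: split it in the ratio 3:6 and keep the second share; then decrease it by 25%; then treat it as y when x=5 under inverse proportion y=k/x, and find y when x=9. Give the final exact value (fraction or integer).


Start with 287.
Step 1: Split 3:6, second share = 287 * 6/9 = 574/3
Step 2: Decrease by 25%: 574/3 * 75/100 = 287/2
Step 3: Inverse prop: k = (287/2)*5; new y = k/9 = 287/2*5/9 = 1435/18
Final result = 1435/18

1435/18


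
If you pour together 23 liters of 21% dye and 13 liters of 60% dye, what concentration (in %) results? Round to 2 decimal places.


Solute in mixture 1 = 21% of 23 L = 23*21/100 = 483/100 L
Solute in mixture 2 = 60% of 13 L = 13*60/100 = 39/5 L
Total solute = 483/100 + 39/5 = 1263/100 L
Total volume = 23 + 13 = 36 L
Final concentration = 1263/100/36 * 100 = 35.08%

35.08


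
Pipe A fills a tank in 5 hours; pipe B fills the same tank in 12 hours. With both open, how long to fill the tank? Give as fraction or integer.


Rate of A = 1/5 job per hour
Rate of B = 1/12 job per hour
Combined rate = 1/5 + 1/12
Find common denominator: (12 + 5)/(5*12) = 17/60
Combined rate = 17/60 job per hour
Time together = 1 / (17/60) = 60/17 hours

60/17


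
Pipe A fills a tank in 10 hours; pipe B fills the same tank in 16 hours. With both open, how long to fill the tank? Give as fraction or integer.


Rate of A = 1/10 job per hour
Rate of B = 1/16 job per hour
Combined rate = 1/10 + 1/16
Find common denominator: (16 + 10)/(10*16) = 26/160
Combined rate = 13/80 job per hour
Time together = 1 / (13/80) = 80/13 hours

80/13


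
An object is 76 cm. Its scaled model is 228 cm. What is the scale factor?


Original length = 76 cm
Scaled length = 228 cm
Scale factor = 228 / 76
= 3

3


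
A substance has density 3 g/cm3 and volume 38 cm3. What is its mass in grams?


Using mass = density * volume
Density = 3 g/cm3
Volume = 38 cm3
Mass = 3 * 38
= 114 g

114


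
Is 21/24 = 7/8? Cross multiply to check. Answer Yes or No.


Cross multiply to check 21/24 = 7/8
Left cross product: 21 * 8 = 168
Right cross product: 24 * 7 = 168
168 = 168
Equal, so proportions match => Yes

Yes


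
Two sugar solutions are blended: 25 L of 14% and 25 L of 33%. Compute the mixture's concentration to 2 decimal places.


Solute in mixture 1 = 14% of 25 L = 25*14/100 = 7/2 L
Solute in mixture 2 = 33% of 25 L = 25*33/100 = 33/4 L
Total solute = 7/2 + 33/4 = 47/4 L
Total volume = 25 + 25 = 50 L
Final concentration = 47/4/50 * 100 = 23.50%

23.50


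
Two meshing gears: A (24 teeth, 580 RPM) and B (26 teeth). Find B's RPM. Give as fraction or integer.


Gear ratio: teeth_A * RPM_A = teeth_B * RPM_B
24 * 580 = 26 * RPM_B
13920 = 26 * RPM_B
RPM_B = 13920 / 26
RPM_B = 6960/13

6960/13


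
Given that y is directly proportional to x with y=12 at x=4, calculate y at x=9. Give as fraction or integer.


Direct proportion: y = kx
Find k: k = 12/4 = 3
Compute y at x=9: y = 3 * 9
y = 27

27


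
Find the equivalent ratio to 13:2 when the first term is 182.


Original ratio: 13:2
First term target: 182
Scale factor = 182 / 13 = 14
Multiply second term: 2 * 14 = 28
Equivalent ratio = 182:28

182:28


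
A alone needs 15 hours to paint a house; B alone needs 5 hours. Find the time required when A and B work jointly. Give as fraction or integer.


Rate of A = 1/15 job per hour
Rate of B = 1/5 job per hour
Combined rate = 1/15 + 1/5
Find common denominator: (5 + 15)/(15*5) = 20/75
Combined rate = 4/15 job per hour
Time together = 1 / (4/15) = 15/4 hours

15/4


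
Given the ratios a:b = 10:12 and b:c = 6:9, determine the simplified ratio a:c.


Given a:b = 10:12 and b:c = 6:9
Make b consistent. Multiply first ratio by 6: a:b = 60:72
Multiply second ratio by 12: b:c = 72:108
Now b = 72 in both, so a:b:c = 60:72:108
Therefore a:c = 60:108
Simplify by GCD: a:c = 5:9

5:9


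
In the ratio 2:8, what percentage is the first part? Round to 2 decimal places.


Total parts = 2 + 8 = 10
First part fraction = 2/10
Percentage = (2/10) * 100
= 0.2 * 100
= 20.00%

20.00


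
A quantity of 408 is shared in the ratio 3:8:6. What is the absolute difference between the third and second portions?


Total parts = 3 + 8 + 6 = 17
Value per part = 408 / 17 = 24
Shares: 3*24=72, 8*24=192, 6*24=144
Third share = 144, second share = 192
Difference = |144 - 192| = 48

48


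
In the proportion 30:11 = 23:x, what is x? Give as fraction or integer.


Setting up: 30/11 = 23/x
Cross multiply: 30 * x = 11 * 23
30x = 253
x = 253/30
x = 253/30

253/30


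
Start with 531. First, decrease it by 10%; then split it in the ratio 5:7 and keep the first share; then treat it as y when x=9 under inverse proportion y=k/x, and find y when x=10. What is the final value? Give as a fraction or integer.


Start with 531.
Step 1: Decrease by 10%: 531 * 90/100 = 4779/10
Step 2: Split 5:7, first share = 4779/10 * 5/12 = 1593/8
Step 3: Inverse prop: k = (1593/8)*9; new y = k/10 = 1593/8*9/10 = 14337/80
Final result = 14337/80

14337/80


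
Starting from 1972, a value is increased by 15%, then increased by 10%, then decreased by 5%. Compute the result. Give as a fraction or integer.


Start: 1972
Step 1: increase by 15% => multiply by 115/100
  1972 * 115/100 = 11339/5
Step 2: increase by 10% => multiply by 110/100
  11339/5 * 110/100 = 124729/50
Step 3: decrease by 5% => multiply by 95/100
  124729/50 * 95/100 = 2369851/1000
Final value = 2369851/1000

2369851/1000


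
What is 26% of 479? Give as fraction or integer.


Compute 26% of 479
Convert percentage: 26% = 26/100
Multiply: 479 * 26/100
= 12454/100
= 6227/50

6227/50


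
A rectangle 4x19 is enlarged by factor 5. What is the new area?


Original dimensions: 4 x 19
Enlargement factor = 5
New width = 4 * 5 = 20
New height = 19 * 5 = 95
New area = 20 * 95 = 1900

1900


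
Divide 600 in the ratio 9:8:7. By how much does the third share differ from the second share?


Total parts = 9 + 8 + 7 = 24
Value per part = 600 / 24 = 25
Shares: 9*25=225, 8*25=200, 7*25=175
Third share = 175, second share = 200
Difference = |175 - 200| = 25

25


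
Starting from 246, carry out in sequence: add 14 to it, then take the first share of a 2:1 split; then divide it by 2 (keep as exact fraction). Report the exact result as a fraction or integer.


Start with 246.
Step 1: Add 14: 246+14=260; split 2:1 first = 260*2/3 = 520/3
Step 2: Divide by 2: 520/3 / 2 = 260/3
Final result = 260/3

260/3


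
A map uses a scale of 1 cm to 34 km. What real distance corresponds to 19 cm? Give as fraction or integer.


Map scale: 1 cm = 34 km
Measured distance on map = 19 cm
Set up proportion: 19 * 34 / 1
= 646 / 1
= 646 km

646


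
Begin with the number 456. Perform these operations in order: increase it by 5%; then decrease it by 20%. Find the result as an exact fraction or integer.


Start with 456.
Step 1: Increase by 5%: 456 * 105/100 = 2394/5
Step 2: Decrease by 20%: 2394/5 * 80/100 = 9576/25
Final result = 9576/25

9576/25


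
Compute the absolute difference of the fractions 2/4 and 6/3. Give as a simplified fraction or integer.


Simplify: 2/4 = 1/2 and 6/3 = 2
Find common denominator: LCD = 2
Convert: 1/2 and 4/2
Difference = |1 - 4|/2 = 3/2
Simplified = 3/2

3/2


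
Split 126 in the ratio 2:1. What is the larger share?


Total parts = 2 + 1 = 3
Value per part = 126 / 3 = 42
First share = 2 * 42 = 84
Second share = 1 * 42 = 42
Larger share = 84

84


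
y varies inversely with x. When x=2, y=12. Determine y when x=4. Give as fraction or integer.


Inverse proportion: y = k/x
Find k: k = 2 * 12 = 24
Compute y at x=4: y = 24/4
y = 6

6


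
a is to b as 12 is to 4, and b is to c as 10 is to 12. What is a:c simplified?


Given a:b = 12:4 and b:c = 10:12
Make b consistent. Multiply first ratio by 10: a:b = 120:40
Multiply second ratio by 4: b:c = 40:48
Now b = 40 in both, so a:b:c = 120:40:48
Therefore a:c = 120:48
Simplify by GCD: a:c = 5:2

5:2


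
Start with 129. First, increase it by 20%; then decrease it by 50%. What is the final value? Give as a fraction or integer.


Start with 129.
Step 1: Increase by 20%: 129 * 120/100 = 774/5
Step 2: Decrease by 50%: 774/5 * 50/100 = 387/5
Final result = 387/5

387/5


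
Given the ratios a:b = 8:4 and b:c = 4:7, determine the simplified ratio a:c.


Given a:b = 8:4 and b:c = 4:7
Make b consistent. Multiply first ratio by 4: a:b = 32:16
Multiply second ratio by 4: b:c = 16:28
Now b = 16 in both, so a:b:c = 32:16:28
Therefore a:c = 32:28
Simplify by GCD: a:c = 8:7

8:7


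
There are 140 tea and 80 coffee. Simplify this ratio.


Find GCD(140, 80)
GCD = 20
Divide both by 20: 140/20 = 7, 80/20 = 4
Simplified ratio = 7:4

7:4


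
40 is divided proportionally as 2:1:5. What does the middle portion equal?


Ratio = 2:1:5
Total parts = 2 + 1 + 5 = 8
Value per part = 40 / 8 = 5
First share = 2 * 5 = 10
Middle share = 1 * 5 = 5
Third share = 5 * 5 = 25

5


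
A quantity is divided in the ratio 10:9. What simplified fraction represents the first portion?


Total parts = 10 + 9 = 19
First part fraction = 10/19
Simplify: 10/19 = 10/19

10/19


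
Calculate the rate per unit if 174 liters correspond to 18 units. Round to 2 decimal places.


Total liters = 174
Number of units = 18
Unit rate = 174 / 18
= 9.67 liters per unit

9.67


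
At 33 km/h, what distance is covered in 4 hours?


Using distance = speed * time
Speed = 33 km/h
Time = 4 hours
Distance = 33 * 4
= 132 km

132


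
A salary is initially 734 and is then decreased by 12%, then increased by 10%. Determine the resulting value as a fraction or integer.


Start: 734
Step 1: decrease by 12% => multiply by 88/100
  734 * 88/100 = 16148/25
Step 2: increase by 10% => multiply by 110/100
  16148/25 * 110/100 = 88814/125
Final value = 88814/125

88814/125


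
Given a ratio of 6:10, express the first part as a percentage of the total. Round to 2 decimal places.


Total parts = 6 + 10 = 16
First part fraction = 6/16
Percentage = (6/16) * 100
= 0.375 * 100
= 37.50%

37.50


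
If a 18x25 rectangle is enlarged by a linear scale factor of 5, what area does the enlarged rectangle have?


Original dimensions: 18 x 25
Enlargement factor = 5
New width = 18 * 5 = 90
New height = 25 * 5 = 125
New area = 90 * 125 = 11250

11250


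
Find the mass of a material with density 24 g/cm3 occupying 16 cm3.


Using mass = density * volume
Density = 24 g/cm3
Volume = 16 cm3
Mass = 24 * 16
= 384 g

384


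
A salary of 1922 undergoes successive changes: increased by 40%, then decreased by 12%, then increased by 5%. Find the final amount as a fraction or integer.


Start: 1922
Step 1: increase by 40% => multiply by 140/100
  1922 * 140/100 = 13454/5
Step 2: decrease by 12% => multiply by 88/100
  13454/5 * 88/100 = 295988/125
Step 3: increase by 5% => multiply by 105/100
  295988/125 * 105/100 = 1553937/625
Final value = 1553937/625

1553937/625


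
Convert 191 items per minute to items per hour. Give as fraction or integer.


Converting from per minute to per hour
Rate = 191 items per minute
Multiply by 60: 191 * 60
= 11460 items per hour

11460


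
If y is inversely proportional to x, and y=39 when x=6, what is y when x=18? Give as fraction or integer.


Inverse proportion: y = k/x
Find k: k = 6 * 39 = 234
Compute y at x=18: y = 234/18
y = 13

13


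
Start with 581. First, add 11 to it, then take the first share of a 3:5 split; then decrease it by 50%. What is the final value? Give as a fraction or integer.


Start with 581.
Step 1: Add 11: 581+11=592; split 3:5 first = 592*3/8 = 222
Step 2: Decrease by 50%: 222 * 50/100 = 111
Final result = 111

111


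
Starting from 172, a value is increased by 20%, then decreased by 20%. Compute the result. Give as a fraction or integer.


Start: 172
Step 1: increase by 20% => multiply by 120/100
  172 * 120/100 = 1032/5
Step 2: decrease by 20% => multiply by 80/100
  1032/5 * 80/100 = 4128/25
Final value = 4128/25

4128/25


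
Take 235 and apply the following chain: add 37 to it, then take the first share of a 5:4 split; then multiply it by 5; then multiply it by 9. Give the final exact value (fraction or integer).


Start with 235.
Step 1: Add 37: 235+37=272; split 5:4 first = 272*5/9 = 1360/9
Step 2: Multiply by 5: 1360/9 * 5 = 6800/9
Step 3: Multiply by 9: 6800/9 * 9 = 6800
Final result = 6800

6800


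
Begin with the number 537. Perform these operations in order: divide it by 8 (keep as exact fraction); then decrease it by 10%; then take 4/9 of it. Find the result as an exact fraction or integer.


Start with 537.
Step 1: Divide by 8: 537 / 8 = 537/8
Step 2: Decrease by 10%: 537/8 * 90/100 = 4833/80
Step 3: Take 4/9: 4833/80 * 4/9 = 537/20
Final result = 537/20

537/20


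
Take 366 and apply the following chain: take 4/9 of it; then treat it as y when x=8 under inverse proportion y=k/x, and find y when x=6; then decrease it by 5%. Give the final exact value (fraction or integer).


Start with 366.
Step 1: Take 4/9: 366 * 4/9 = 488/3
Step 2: Inverse prop: k = (488/3)*8; new y = k/6 = 488/3*8/6 = 1952/9
Step 3: Decrease by 5%: 1952/9 * 95/100 = 9272/45
Final result = 9272/45

9272/45


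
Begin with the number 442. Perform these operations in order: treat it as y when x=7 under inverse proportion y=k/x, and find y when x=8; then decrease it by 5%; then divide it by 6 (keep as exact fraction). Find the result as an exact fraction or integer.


Start with 442.
Step 1: Inverse prop: k = (442)*7; new y = k/8 = 442*7/8 = 1547/4
Step 2: Decrease by 5%: 1547/4 * 95/100 = 29393/80
Step 3: Divide by 6: 29393/80 / 6 = 29393/480
Final result = 29393/480

29393/480


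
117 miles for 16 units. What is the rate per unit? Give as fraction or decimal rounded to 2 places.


Total miles = 117
Number of units = 16
Unit rate = 117 / 16
= 7.31 miles per unit

7.31


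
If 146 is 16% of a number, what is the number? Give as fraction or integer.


Given: 146 is 16% of the whole
Set up: 146 = 16/100 * whole
whole = 146 * 100 / 16
whole = 14600 / 16
whole = 1825/2

1825/2


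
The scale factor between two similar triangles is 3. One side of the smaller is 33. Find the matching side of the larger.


Similar triangles have proportional sides
Scale factor = 3
Smaller side = 33
Corresponding larger side = 33 * 3
= 99

99


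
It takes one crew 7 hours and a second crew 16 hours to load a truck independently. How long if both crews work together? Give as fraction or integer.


Rate of A = 1/7 job per hour
Rate of B = 1/16 job per hour
Combined rate = 1/7 + 1/16
Find common denominator: (16 + 7)/(7*16) = 23/112
Combined rate = 23/112 job per hour
Time together = 1 / (23/112) = 112/23 hours

112/23


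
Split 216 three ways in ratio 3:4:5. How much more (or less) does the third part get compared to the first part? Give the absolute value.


Total parts = 3 + 4 + 5 = 12
Value per part = 216 / 12 = 18
Shares: 3*18=54, 4*18=72, 5*18=90
Third share = 90, first share = 54
Difference = |90 - 54| = 36

36


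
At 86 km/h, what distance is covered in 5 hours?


Using distance = speed * time
Speed = 86 km/h
Time = 5 hours
Distance = 86 * 5
= 430 km

430


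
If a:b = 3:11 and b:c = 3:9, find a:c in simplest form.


Given a:b = 3:11 and b:c = 3:9
Make b consistent. Multiply first ratio by 3: a:b = 9:33
Multiply second ratio by 11: b:c = 33:99
Now b = 33 in both, so a:b:c = 9:33:99
Therefore a:c = 9:99
Simplify by GCD: a:c = 1:11

1:11


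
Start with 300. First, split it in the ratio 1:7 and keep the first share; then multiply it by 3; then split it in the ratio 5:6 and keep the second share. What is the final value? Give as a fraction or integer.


Start with 300.
Step 1: Split 1:7, first share = 300 * 1/8 = 75/2
Step 2: Multiply by 3: 75/2 * 3 = 225/2
Step 3: Split 5:6, second share = 225/2 * 6/11 = 675/11
Final result = 675/11

675/11


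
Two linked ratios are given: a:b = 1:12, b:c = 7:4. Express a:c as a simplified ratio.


Given a:b = 1:12 and b:c = 7:4
Make b consistent. Multiply first ratio by 7: a:b = 7:84
Multiply second ratio by 12: b:c = 84:48
Now b = 84 in both, so a:b:c = 7:84:48
Therefore a:c = 7:48
Simplify by GCD: a:c = 7:48

7:48


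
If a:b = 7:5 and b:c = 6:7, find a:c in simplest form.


Given a:b = 7:5 and b:c = 6:7
Make b consistent. Multiply first ratio by 6: a:b = 42:30
Multiply second ratio by 5: b:c = 30:35
Now b = 30 in both, so a:b:c = 42:30:35
Therefore a:c = 42:35
Simplify by GCD: a:c = 6:5

6:5


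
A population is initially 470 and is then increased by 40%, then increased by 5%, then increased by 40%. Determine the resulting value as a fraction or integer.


Start: 470
Step 1: increase by 40% => multiply by 140/100
  470 * 140/100 = 658
Step 2: increase by 5% => multiply by 105/100
  658 * 105/100 = 6909/10
Step 3: increase by 40% => multiply by 140/100
  6909/10 * 140/100 = 48363/50
Final value = 48363/50

48363/50


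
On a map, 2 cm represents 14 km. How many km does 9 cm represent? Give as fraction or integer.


Map scale: 2 cm = 14 km
Measured distance on map = 9 cm
Set up proportion: 9 * 14 / 2
= 126 / 2
= 63 km

63


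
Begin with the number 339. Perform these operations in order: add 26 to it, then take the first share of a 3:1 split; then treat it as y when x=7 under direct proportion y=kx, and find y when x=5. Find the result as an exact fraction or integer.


Start with 339.
Step 1: Add 26: 339+26=365; split 3:1 first = 365*3/4 = 1095/4
Step 2: Direct prop: k = (1095/4)/7; new y = k*5 = 1095/4*5/7 = 5475/28
Final result = 5475/28

5475/28


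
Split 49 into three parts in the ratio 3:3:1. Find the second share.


Ratio = 3:3:1
Total parts = 3 + 3 + 1 = 7
Value per part = 49 / 7 = 7
First share = 3 * 7 = 21
Middle share = 3 * 7 = 21
Third share = 1 * 7 = 7

21


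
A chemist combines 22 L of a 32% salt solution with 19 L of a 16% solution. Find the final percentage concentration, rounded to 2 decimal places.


Solute in mixture 1 = 32% of 22 L = 22*32/100 = 176/25 L
Solute in mixture 2 = 16% of 19 L = 19*16/100 = 76/25 L
Total solute = 176/25 + 76/25 = 252/25 L
Total volume = 22 + 19 = 41 L
Final concentration = 252/25/41 * 100 = 24.59%

24.59


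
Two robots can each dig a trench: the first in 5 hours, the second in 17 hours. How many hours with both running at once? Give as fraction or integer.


Rate of A = 1/5 job per hour
Rate of B = 1/17 job per hour
Combined rate = 1/5 + 1/17
Find common denominator: (17 + 5)/(5*17) = 22/85
Combined rate = 22/85 job per hour
Time together = 1 / (22/85) = 85/22 hours

85/22


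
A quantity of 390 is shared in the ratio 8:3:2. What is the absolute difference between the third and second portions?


Total parts = 8 + 3 + 2 = 13
Value per part = 390 / 13 = 30
Shares: 8*30=240, 3*30=90, 2*30=60
Third share = 60, second share = 90
Difference = |60 - 90| = 30

30


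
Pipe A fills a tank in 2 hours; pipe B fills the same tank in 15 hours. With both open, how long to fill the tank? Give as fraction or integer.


Rate of A = 1/2 job per hour
Rate of B = 1/15 job per hour
Combined rate = 1/2 + 1/15
Find common denominator: (15 + 2)/(2*15) = 17/30
Combined rate = 17/30 job per hour
Time together = 1 / (17/30) = 30/17 hours

30/17


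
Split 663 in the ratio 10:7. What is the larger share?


Total parts = 10 + 7 = 17
Value per part = 663 / 17 = 39
First share = 10 * 39 = 390
Second share = 7 * 39 = 273
Larger share = 390

390


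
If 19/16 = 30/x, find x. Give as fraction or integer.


Setting up: 19/16 = 30/x
Cross multiply: 19 * x = 16 * 30
19x = 480
x = 480/19
x = 480/19

480/19


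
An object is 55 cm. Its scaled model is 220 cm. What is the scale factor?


Original length = 55 cm
Scaled length = 220 cm
Scale factor = 220 / 55
= 4

4


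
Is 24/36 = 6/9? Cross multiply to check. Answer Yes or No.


Cross multiply to check 24/36 = 6/9
Left cross product: 24 * 9 = 216
Right cross product: 36 * 6 = 216
216 = 216
Equal, so proportions match => Yes

Yes


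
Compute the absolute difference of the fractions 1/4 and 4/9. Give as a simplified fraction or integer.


Simplify: 1/4 = 1/4 and 4/9 = 4/9
Find common denominator: LCD = 36
Convert: 9/36 and 16/36
Difference = |9 - 16|/36 = 7/36
Simplified = 7/36

7/36


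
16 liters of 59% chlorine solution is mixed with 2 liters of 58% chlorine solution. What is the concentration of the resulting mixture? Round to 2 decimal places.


Solute in mixture 1 = 59% of 16 L = 16*59/100 = 236/25 L
Solute in mixture 2 = 58% of 2 L = 2*58/100 = 29/25 L
Total solute = 236/25 + 29/25 = 53/5 L
Total volume = 16 + 2 = 18 L
Final concentration = 53/5/18 * 100 = 58.89%

58.89


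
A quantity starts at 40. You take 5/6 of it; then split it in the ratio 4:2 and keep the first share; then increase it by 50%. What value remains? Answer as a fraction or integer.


Start with 40.
Step 1: Take 5/6: 40 * 5/6 = 100/3
Step 2: Split 4:2, first share = 100/3 * 4/6 = 200/9
Step 3: Increase by 50%: 200/9 * 150/100 = 100/3
Final result = 100/3

100/3


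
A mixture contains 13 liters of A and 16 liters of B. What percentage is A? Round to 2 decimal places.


Volume of A = 13 L
Volume of B = 16 L
Total volume = 13 + 16 = 29 L
Percentage of A = (13/29) * 100
= 44.83%

44.83


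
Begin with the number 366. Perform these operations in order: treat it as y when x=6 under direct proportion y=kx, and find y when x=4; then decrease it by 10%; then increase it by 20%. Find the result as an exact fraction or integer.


Start with 366.
Step 1: Direct prop: k = (366)/6; new y = k*4 = 366*4/6 = 244
Step 2: Decrease by 10%: 244 * 90/100 = 1098/5
Step 3: Increase by 20%: 1098/5 * 120/100 = 6588/25
Final result = 6588/25

6588/25


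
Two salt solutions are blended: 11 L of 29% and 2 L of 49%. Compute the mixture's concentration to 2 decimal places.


Solute in mixture 1 = 29% of 11 L = 11*29/100 = 319/100 L
Solute in mixture 2 = 49% of 2 L = 2*49/100 = 49/50 L
Total solute = 319/100 + 49/50 = 417/100 L
Total volume = 11 + 2 = 13 L
Final concentration = 417/100/13 * 100 = 32.08%

32.08


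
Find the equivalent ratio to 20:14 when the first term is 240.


Original ratio: 20:14
First term target: 240
Scale factor = 240 / 20 = 12
Multiply second term: 14 * 12 = 168
Equivalent ratio = 240:168

240:168


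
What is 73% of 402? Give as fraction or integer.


Compute 73% of 402
Convert percentage: 73% = 73/100
Multiply: 402 * 73/100
= 29346/100
= 14673/50

14673/50


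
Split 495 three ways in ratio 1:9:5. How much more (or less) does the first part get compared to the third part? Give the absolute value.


Total parts = 1 + 9 + 5 = 15
Value per part = 495 / 15 = 33
Shares: 1*33=33, 9*33=297, 5*33=165
First share = 33, third share = 165
Difference = |33 - 165| = 132

132


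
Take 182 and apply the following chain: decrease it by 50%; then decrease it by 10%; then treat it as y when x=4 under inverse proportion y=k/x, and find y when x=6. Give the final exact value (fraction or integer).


Start with 182.
Step 1: Decrease by 50%: 182 * 50/100 = 91
Step 2: Decrease by 10%: 91 * 90/100 = 819/10
Step 3: Inverse prop: k = (819/10)*4; new y = k/6 = 819/10*4/6 = 273/5
Final result = 273/5

273/5


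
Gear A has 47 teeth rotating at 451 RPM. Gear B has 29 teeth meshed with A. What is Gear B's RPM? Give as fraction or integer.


Gear ratio: teeth_A * RPM_A = teeth_B * RPM_B
47 * 451 = 29 * RPM_B
21197 = 29 * RPM_B
RPM_B = 21197 / 29
RPM_B = 21197/29

21197/29


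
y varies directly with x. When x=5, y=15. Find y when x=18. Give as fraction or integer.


Direct proportion: y = kx
Find k: k = 15/5 = 3
Compute y at x=18: y = 3 * 18
y = 54

54
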